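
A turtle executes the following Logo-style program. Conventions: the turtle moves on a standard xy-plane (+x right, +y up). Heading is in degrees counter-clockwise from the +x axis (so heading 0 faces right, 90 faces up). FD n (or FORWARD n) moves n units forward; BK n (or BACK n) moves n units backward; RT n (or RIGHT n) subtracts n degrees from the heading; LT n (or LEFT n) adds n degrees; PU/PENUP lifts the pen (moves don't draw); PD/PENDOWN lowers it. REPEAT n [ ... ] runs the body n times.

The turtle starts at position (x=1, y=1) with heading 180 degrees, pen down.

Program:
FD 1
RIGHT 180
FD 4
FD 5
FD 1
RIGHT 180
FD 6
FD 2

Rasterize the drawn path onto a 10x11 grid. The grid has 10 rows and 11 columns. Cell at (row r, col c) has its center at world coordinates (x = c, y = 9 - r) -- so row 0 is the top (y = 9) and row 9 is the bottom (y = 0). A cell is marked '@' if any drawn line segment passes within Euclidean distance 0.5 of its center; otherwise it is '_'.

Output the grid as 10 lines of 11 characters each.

Answer: ___________
___________
___________
___________
___________
___________
___________
___________
@@@@@@@@@@@
___________

Derivation:
Segment 0: (1,1) -> (0,1)
Segment 1: (0,1) -> (4,1)
Segment 2: (4,1) -> (9,1)
Segment 3: (9,1) -> (10,1)
Segment 4: (10,1) -> (4,1)
Segment 5: (4,1) -> (2,1)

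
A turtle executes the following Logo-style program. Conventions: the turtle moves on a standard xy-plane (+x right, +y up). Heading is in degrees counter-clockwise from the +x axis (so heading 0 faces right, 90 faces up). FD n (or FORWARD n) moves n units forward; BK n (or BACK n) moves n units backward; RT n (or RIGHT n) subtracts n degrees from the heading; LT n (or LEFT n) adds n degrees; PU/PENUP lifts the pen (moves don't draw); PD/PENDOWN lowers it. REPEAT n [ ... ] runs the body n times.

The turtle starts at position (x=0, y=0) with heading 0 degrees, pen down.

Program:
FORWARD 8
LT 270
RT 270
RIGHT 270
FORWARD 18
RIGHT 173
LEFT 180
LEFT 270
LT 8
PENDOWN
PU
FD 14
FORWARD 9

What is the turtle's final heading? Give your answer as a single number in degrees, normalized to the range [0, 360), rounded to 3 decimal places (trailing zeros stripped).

Executing turtle program step by step:
Start: pos=(0,0), heading=0, pen down
FD 8: (0,0) -> (8,0) [heading=0, draw]
LT 270: heading 0 -> 270
RT 270: heading 270 -> 0
RT 270: heading 0 -> 90
FD 18: (8,0) -> (8,18) [heading=90, draw]
RT 173: heading 90 -> 277
LT 180: heading 277 -> 97
LT 270: heading 97 -> 7
LT 8: heading 7 -> 15
PD: pen down
PU: pen up
FD 14: (8,18) -> (21.523,21.623) [heading=15, move]
FD 9: (21.523,21.623) -> (30.216,23.953) [heading=15, move]
Final: pos=(30.216,23.953), heading=15, 2 segment(s) drawn

Answer: 15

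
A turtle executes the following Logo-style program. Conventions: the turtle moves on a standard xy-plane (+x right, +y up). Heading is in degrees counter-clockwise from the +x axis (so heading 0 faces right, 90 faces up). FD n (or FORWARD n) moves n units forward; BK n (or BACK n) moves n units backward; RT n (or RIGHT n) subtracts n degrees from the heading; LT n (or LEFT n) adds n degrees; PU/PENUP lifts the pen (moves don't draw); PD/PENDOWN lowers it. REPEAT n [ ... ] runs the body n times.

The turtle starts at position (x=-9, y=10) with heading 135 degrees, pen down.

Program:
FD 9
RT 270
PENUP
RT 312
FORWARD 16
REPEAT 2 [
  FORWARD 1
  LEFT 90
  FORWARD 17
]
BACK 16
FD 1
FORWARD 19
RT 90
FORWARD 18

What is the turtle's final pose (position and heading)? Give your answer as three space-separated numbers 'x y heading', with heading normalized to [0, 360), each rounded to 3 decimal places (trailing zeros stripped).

Answer: 20.377 22.243 3

Derivation:
Executing turtle program step by step:
Start: pos=(-9,10), heading=135, pen down
FD 9: (-9,10) -> (-15.364,16.364) [heading=135, draw]
RT 270: heading 135 -> 225
PU: pen up
RT 312: heading 225 -> 273
FD 16: (-15.364,16.364) -> (-14.527,0.386) [heading=273, move]
REPEAT 2 [
  -- iteration 1/2 --
  FD 1: (-14.527,0.386) -> (-14.474,-0.613) [heading=273, move]
  LT 90: heading 273 -> 3
  FD 17: (-14.474,-0.613) -> (2.502,0.277) [heading=3, move]
  -- iteration 2/2 --
  FD 1: (2.502,0.277) -> (3.501,0.329) [heading=3, move]
  LT 90: heading 3 -> 93
  FD 17: (3.501,0.329) -> (2.611,17.306) [heading=93, move]
]
BK 16: (2.611,17.306) -> (3.449,1.328) [heading=93, move]
FD 1: (3.449,1.328) -> (3.396,2.327) [heading=93, move]
FD 19: (3.396,2.327) -> (2.402,21.301) [heading=93, move]
RT 90: heading 93 -> 3
FD 18: (2.402,21.301) -> (20.377,22.243) [heading=3, move]
Final: pos=(20.377,22.243), heading=3, 1 segment(s) drawn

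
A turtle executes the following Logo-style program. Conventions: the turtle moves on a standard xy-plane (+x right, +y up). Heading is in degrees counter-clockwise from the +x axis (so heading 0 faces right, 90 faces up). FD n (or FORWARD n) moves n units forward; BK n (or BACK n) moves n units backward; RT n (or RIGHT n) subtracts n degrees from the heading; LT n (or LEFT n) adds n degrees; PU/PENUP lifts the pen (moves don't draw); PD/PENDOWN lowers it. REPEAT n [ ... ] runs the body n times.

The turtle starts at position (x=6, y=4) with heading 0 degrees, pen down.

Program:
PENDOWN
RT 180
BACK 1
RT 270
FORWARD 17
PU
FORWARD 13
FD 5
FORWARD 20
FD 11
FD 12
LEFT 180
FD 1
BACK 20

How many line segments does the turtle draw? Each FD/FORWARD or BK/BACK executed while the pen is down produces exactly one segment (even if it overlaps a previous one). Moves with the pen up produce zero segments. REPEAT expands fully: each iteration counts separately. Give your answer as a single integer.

Answer: 2

Derivation:
Executing turtle program step by step:
Start: pos=(6,4), heading=0, pen down
PD: pen down
RT 180: heading 0 -> 180
BK 1: (6,4) -> (7,4) [heading=180, draw]
RT 270: heading 180 -> 270
FD 17: (7,4) -> (7,-13) [heading=270, draw]
PU: pen up
FD 13: (7,-13) -> (7,-26) [heading=270, move]
FD 5: (7,-26) -> (7,-31) [heading=270, move]
FD 20: (7,-31) -> (7,-51) [heading=270, move]
FD 11: (7,-51) -> (7,-62) [heading=270, move]
FD 12: (7,-62) -> (7,-74) [heading=270, move]
LT 180: heading 270 -> 90
FD 1: (7,-74) -> (7,-73) [heading=90, move]
BK 20: (7,-73) -> (7,-93) [heading=90, move]
Final: pos=(7,-93), heading=90, 2 segment(s) drawn
Segments drawn: 2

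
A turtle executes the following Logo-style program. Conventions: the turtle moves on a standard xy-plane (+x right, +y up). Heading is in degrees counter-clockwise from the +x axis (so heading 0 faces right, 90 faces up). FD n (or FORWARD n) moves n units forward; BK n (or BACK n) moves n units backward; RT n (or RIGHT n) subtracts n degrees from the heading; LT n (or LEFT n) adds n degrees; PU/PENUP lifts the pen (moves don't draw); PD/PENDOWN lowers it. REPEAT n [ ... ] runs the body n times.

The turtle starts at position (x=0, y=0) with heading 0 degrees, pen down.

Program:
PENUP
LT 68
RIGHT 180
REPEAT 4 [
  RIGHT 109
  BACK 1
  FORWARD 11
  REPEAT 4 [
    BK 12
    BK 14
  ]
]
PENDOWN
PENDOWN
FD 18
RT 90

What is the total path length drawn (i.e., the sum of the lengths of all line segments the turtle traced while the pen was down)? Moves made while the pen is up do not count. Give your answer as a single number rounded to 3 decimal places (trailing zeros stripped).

Executing turtle program step by step:
Start: pos=(0,0), heading=0, pen down
PU: pen up
LT 68: heading 0 -> 68
RT 180: heading 68 -> 248
REPEAT 4 [
  -- iteration 1/4 --
  RT 109: heading 248 -> 139
  BK 1: (0,0) -> (0.755,-0.656) [heading=139, move]
  FD 11: (0.755,-0.656) -> (-7.547,6.561) [heading=139, move]
  REPEAT 4 [
    -- iteration 1/4 --
    BK 12: (-7.547,6.561) -> (1.509,-1.312) [heading=139, move]
    BK 14: (1.509,-1.312) -> (12.075,-10.497) [heading=139, move]
    -- iteration 2/4 --
    BK 12: (12.075,-10.497) -> (21.132,-18.37) [heading=139, move]
    BK 14: (21.132,-18.37) -> (31.698,-27.554) [heading=139, move]
    -- iteration 3/4 --
    BK 12: (31.698,-27.554) -> (40.754,-35.427) [heading=139, move]
    BK 14: (40.754,-35.427) -> (51.32,-44.612) [heading=139, move]
    -- iteration 4/4 --
    BK 12: (51.32,-44.612) -> (60.377,-52.485) [heading=139, move]
    BK 14: (60.377,-52.485) -> (70.943,-61.67) [heading=139, move]
  ]
  -- iteration 2/4 --
  RT 109: heading 139 -> 30
  BK 1: (70.943,-61.67) -> (70.077,-62.17) [heading=30, move]
  FD 11: (70.077,-62.17) -> (79.603,-56.67) [heading=30, move]
  REPEAT 4 [
    -- iteration 1/4 --
    BK 12: (79.603,-56.67) -> (69.211,-62.67) [heading=30, move]
    BK 14: (69.211,-62.67) -> (57.086,-69.67) [heading=30, move]
    -- iteration 2/4 --
    BK 12: (57.086,-69.67) -> (46.694,-75.67) [heading=30, move]
    BK 14: (46.694,-75.67) -> (34.57,-82.67) [heading=30, move]
    -- iteration 3/4 --
    BK 12: (34.57,-82.67) -> (24.177,-88.67) [heading=30, move]
    BK 14: (24.177,-88.67) -> (12.053,-95.67) [heading=30, move]
    -- iteration 4/4 --
    BK 12: (12.053,-95.67) -> (1.661,-101.67) [heading=30, move]
    BK 14: (1.661,-101.67) -> (-10.464,-108.67) [heading=30, move]
  ]
  -- iteration 3/4 --
  RT 109: heading 30 -> 281
  BK 1: (-10.464,-108.67) -> (-10.654,-107.688) [heading=281, move]
  FD 11: (-10.654,-107.688) -> (-8.556,-118.486) [heading=281, move]
  REPEAT 4 [
    -- iteration 1/4 --
    BK 12: (-8.556,-118.486) -> (-10.845,-106.706) [heading=281, move]
    BK 14: (-10.845,-106.706) -> (-13.517,-92.964) [heading=281, move]
    -- iteration 2/4 --
    BK 12: (-13.517,-92.964) -> (-15.806,-81.184) [heading=281, move]
    BK 14: (-15.806,-81.184) -> (-18.478,-67.441) [heading=281, move]
    -- iteration 3/4 --
    BK 12: (-18.478,-67.441) -> (-20.767,-55.662) [heading=281, move]
    BK 14: (-20.767,-55.662) -> (-23.439,-41.919) [heading=281, move]
    -- iteration 4/4 --
    BK 12: (-23.439,-41.919) -> (-25.728,-30.139) [heading=281, move]
    BK 14: (-25.728,-30.139) -> (-28.4,-16.397) [heading=281, move]
  ]
  -- iteration 4/4 --
  RT 109: heading 281 -> 172
  BK 1: (-28.4,-16.397) -> (-27.409,-16.536) [heading=172, move]
  FD 11: (-27.409,-16.536) -> (-38.302,-15.005) [heading=172, move]
  REPEAT 4 [
    -- iteration 1/4 --
    BK 12: (-38.302,-15.005) -> (-26.419,-16.675) [heading=172, move]
    BK 14: (-26.419,-16.675) -> (-12.555,-18.623) [heading=172, move]
    -- iteration 2/4 --
    BK 12: (-12.555,-18.623) -> (-0.672,-20.293) [heading=172, move]
    BK 14: (-0.672,-20.293) -> (13.192,-22.242) [heading=172, move]
    -- iteration 3/4 --
    BK 12: (13.192,-22.242) -> (25.075,-23.912) [heading=172, move]
    BK 14: (25.075,-23.912) -> (38.938,-25.86) [heading=172, move]
    -- iteration 4/4 --
    BK 12: (38.938,-25.86) -> (50.822,-27.53) [heading=172, move]
    BK 14: (50.822,-27.53) -> (64.685,-29.479) [heading=172, move]
  ]
]
PD: pen down
PD: pen down
FD 18: (64.685,-29.479) -> (46.861,-26.974) [heading=172, draw]
RT 90: heading 172 -> 82
Final: pos=(46.861,-26.974), heading=82, 1 segment(s) drawn

Segment lengths:
  seg 1: (64.685,-29.479) -> (46.861,-26.974), length = 18
Total = 18

Answer: 18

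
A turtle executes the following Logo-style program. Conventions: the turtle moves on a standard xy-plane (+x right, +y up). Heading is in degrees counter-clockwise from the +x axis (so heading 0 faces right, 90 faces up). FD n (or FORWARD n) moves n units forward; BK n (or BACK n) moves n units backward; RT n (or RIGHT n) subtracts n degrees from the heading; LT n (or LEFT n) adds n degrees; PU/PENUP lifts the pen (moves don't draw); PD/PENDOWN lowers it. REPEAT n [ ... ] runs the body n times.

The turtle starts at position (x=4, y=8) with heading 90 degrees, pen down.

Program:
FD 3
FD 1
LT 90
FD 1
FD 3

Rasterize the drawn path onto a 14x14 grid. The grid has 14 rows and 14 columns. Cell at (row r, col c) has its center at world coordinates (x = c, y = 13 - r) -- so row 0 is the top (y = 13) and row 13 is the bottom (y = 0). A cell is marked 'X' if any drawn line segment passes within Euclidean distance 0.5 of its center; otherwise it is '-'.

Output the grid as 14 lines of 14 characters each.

Answer: --------------
XXXXX---------
----X---------
----X---------
----X---------
----X---------
--------------
--------------
--------------
--------------
--------------
--------------
--------------
--------------

Derivation:
Segment 0: (4,8) -> (4,11)
Segment 1: (4,11) -> (4,12)
Segment 2: (4,12) -> (3,12)
Segment 3: (3,12) -> (0,12)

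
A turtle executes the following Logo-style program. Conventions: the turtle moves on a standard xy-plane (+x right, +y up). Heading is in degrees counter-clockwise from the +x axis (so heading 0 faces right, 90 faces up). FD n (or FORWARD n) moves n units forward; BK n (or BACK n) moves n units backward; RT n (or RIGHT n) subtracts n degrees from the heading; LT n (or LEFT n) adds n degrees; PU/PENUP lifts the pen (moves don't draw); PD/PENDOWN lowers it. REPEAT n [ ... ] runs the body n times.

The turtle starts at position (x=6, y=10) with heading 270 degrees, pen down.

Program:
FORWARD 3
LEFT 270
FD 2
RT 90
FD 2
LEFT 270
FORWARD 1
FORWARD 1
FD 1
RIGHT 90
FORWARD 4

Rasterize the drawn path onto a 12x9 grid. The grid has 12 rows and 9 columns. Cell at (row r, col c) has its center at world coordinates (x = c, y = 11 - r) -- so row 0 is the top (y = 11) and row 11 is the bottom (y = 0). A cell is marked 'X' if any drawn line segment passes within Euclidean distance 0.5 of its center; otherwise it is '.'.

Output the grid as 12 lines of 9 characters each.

Answer: .........
......X..
....XXXX.
....X.XX.
....XXXX.
.......X.
.......X.
.........
.........
.........
.........
.........

Derivation:
Segment 0: (6,10) -> (6,7)
Segment 1: (6,7) -> (4,7)
Segment 2: (4,7) -> (4,9)
Segment 3: (4,9) -> (5,9)
Segment 4: (5,9) -> (6,9)
Segment 5: (6,9) -> (7,9)
Segment 6: (7,9) -> (7,5)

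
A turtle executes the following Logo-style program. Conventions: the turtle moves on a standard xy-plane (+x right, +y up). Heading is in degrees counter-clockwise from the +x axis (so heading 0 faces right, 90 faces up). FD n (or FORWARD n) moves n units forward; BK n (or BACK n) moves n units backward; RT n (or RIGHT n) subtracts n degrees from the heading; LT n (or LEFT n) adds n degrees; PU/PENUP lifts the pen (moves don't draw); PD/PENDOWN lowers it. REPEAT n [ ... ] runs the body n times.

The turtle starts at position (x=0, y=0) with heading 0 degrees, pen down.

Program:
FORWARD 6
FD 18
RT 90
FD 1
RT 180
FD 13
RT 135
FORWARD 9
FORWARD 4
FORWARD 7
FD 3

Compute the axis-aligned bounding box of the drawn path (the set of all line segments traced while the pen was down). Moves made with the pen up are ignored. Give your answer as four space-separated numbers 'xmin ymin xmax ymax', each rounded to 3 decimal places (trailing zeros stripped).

Answer: 0 -4.263 40.263 12

Derivation:
Executing turtle program step by step:
Start: pos=(0,0), heading=0, pen down
FD 6: (0,0) -> (6,0) [heading=0, draw]
FD 18: (6,0) -> (24,0) [heading=0, draw]
RT 90: heading 0 -> 270
FD 1: (24,0) -> (24,-1) [heading=270, draw]
RT 180: heading 270 -> 90
FD 13: (24,-1) -> (24,12) [heading=90, draw]
RT 135: heading 90 -> 315
FD 9: (24,12) -> (30.364,5.636) [heading=315, draw]
FD 4: (30.364,5.636) -> (33.192,2.808) [heading=315, draw]
FD 7: (33.192,2.808) -> (38.142,-2.142) [heading=315, draw]
FD 3: (38.142,-2.142) -> (40.263,-4.263) [heading=315, draw]
Final: pos=(40.263,-4.263), heading=315, 8 segment(s) drawn

Segment endpoints: x in {0, 6, 24, 24, 30.364, 33.192, 38.142, 40.263}, y in {-4.263, -2.142, -1, 0, 2.808, 5.636, 12}
xmin=0, ymin=-4.263, xmax=40.263, ymax=12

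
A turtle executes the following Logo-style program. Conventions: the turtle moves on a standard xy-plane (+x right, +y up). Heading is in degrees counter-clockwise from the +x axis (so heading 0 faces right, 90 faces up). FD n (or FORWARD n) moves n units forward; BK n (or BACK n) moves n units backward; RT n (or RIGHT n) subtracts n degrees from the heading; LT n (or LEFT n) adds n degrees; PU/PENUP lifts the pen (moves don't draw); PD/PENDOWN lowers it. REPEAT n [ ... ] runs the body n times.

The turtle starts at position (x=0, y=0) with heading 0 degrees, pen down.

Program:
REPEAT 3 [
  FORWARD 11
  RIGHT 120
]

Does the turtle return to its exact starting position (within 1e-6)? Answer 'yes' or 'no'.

Answer: yes

Derivation:
Executing turtle program step by step:
Start: pos=(0,0), heading=0, pen down
REPEAT 3 [
  -- iteration 1/3 --
  FD 11: (0,0) -> (11,0) [heading=0, draw]
  RT 120: heading 0 -> 240
  -- iteration 2/3 --
  FD 11: (11,0) -> (5.5,-9.526) [heading=240, draw]
  RT 120: heading 240 -> 120
  -- iteration 3/3 --
  FD 11: (5.5,-9.526) -> (0,0) [heading=120, draw]
  RT 120: heading 120 -> 0
]
Final: pos=(0,0), heading=0, 3 segment(s) drawn

Start position: (0, 0)
Final position: (0, 0)
Distance = 0; < 1e-6 -> CLOSED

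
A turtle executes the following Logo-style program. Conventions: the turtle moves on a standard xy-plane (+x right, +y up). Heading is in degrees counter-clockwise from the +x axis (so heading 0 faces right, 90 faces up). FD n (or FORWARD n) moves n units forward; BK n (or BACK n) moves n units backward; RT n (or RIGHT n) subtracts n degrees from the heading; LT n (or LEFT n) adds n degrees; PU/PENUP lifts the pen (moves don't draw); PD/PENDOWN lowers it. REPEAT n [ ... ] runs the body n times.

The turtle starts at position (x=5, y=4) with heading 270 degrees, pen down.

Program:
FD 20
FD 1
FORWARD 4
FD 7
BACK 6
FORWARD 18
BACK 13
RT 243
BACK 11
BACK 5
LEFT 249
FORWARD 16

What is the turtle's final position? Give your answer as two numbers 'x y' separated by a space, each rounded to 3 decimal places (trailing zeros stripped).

Executing turtle program step by step:
Start: pos=(5,4), heading=270, pen down
FD 20: (5,4) -> (5,-16) [heading=270, draw]
FD 1: (5,-16) -> (5,-17) [heading=270, draw]
FD 4: (5,-17) -> (5,-21) [heading=270, draw]
FD 7: (5,-21) -> (5,-28) [heading=270, draw]
BK 6: (5,-28) -> (5,-22) [heading=270, draw]
FD 18: (5,-22) -> (5,-40) [heading=270, draw]
BK 13: (5,-40) -> (5,-27) [heading=270, draw]
RT 243: heading 270 -> 27
BK 11: (5,-27) -> (-4.801,-31.994) [heading=27, draw]
BK 5: (-4.801,-31.994) -> (-9.256,-34.264) [heading=27, draw]
LT 249: heading 27 -> 276
FD 16: (-9.256,-34.264) -> (-7.584,-50.176) [heading=276, draw]
Final: pos=(-7.584,-50.176), heading=276, 10 segment(s) drawn

Answer: -7.584 -50.176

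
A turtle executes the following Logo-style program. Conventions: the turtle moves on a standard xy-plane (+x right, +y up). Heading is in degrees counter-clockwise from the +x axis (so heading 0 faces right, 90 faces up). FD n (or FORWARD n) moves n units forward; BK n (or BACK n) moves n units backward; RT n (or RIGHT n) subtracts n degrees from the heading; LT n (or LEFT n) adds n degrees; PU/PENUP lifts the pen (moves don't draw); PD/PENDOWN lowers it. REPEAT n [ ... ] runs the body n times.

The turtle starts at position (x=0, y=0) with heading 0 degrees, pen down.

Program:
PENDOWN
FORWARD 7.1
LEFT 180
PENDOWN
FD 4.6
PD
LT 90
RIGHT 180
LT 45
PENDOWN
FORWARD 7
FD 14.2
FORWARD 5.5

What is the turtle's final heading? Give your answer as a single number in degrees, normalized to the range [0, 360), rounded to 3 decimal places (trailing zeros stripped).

Executing turtle program step by step:
Start: pos=(0,0), heading=0, pen down
PD: pen down
FD 7.1: (0,0) -> (7.1,0) [heading=0, draw]
LT 180: heading 0 -> 180
PD: pen down
FD 4.6: (7.1,0) -> (2.5,0) [heading=180, draw]
PD: pen down
LT 90: heading 180 -> 270
RT 180: heading 270 -> 90
LT 45: heading 90 -> 135
PD: pen down
FD 7: (2.5,0) -> (-2.45,4.95) [heading=135, draw]
FD 14.2: (-2.45,4.95) -> (-12.491,14.991) [heading=135, draw]
FD 5.5: (-12.491,14.991) -> (-16.38,18.88) [heading=135, draw]
Final: pos=(-16.38,18.88), heading=135, 5 segment(s) drawn

Answer: 135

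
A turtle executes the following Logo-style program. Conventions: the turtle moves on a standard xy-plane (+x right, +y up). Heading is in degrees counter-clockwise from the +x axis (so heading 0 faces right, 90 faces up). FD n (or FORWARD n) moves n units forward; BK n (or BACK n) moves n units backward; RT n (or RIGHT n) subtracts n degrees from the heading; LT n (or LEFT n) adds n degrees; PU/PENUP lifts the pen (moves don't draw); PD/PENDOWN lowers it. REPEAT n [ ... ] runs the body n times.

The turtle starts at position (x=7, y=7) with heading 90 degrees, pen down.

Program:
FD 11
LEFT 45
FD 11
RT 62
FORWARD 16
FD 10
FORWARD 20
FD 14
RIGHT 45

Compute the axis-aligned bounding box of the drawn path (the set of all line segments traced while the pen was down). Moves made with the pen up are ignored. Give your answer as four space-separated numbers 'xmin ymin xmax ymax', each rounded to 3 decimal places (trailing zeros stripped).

Answer: -0.778 7 16.764 83.156

Derivation:
Executing turtle program step by step:
Start: pos=(7,7), heading=90, pen down
FD 11: (7,7) -> (7,18) [heading=90, draw]
LT 45: heading 90 -> 135
FD 11: (7,18) -> (-0.778,25.778) [heading=135, draw]
RT 62: heading 135 -> 73
FD 16: (-0.778,25.778) -> (3.9,41.079) [heading=73, draw]
FD 10: (3.9,41.079) -> (6.823,50.642) [heading=73, draw]
FD 20: (6.823,50.642) -> (12.671,69.768) [heading=73, draw]
FD 14: (12.671,69.768) -> (16.764,83.156) [heading=73, draw]
RT 45: heading 73 -> 28
Final: pos=(16.764,83.156), heading=28, 6 segment(s) drawn

Segment endpoints: x in {-0.778, 3.9, 6.823, 7, 7, 12.671, 16.764}, y in {7, 18, 25.778, 41.079, 50.642, 69.768, 83.156}
xmin=-0.778, ymin=7, xmax=16.764, ymax=83.156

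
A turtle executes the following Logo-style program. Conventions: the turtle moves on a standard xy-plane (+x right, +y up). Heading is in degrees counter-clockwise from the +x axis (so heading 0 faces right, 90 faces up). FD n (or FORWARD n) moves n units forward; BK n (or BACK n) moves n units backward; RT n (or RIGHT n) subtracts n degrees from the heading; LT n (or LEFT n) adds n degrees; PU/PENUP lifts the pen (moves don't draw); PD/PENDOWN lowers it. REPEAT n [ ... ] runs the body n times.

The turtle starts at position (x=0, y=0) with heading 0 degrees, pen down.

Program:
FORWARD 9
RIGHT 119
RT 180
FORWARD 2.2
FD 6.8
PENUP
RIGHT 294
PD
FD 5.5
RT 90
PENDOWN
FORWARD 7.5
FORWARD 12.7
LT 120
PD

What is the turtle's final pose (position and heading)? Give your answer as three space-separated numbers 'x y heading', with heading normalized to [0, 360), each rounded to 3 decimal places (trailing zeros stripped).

Answer: 26.186 24.421 157

Derivation:
Executing turtle program step by step:
Start: pos=(0,0), heading=0, pen down
FD 9: (0,0) -> (9,0) [heading=0, draw]
RT 119: heading 0 -> 241
RT 180: heading 241 -> 61
FD 2.2: (9,0) -> (10.067,1.924) [heading=61, draw]
FD 6.8: (10.067,1.924) -> (13.363,7.872) [heading=61, draw]
PU: pen up
RT 294: heading 61 -> 127
PD: pen down
FD 5.5: (13.363,7.872) -> (10.053,12.264) [heading=127, draw]
RT 90: heading 127 -> 37
PD: pen down
FD 7.5: (10.053,12.264) -> (16.043,16.778) [heading=37, draw]
FD 12.7: (16.043,16.778) -> (26.186,24.421) [heading=37, draw]
LT 120: heading 37 -> 157
PD: pen down
Final: pos=(26.186,24.421), heading=157, 6 segment(s) drawn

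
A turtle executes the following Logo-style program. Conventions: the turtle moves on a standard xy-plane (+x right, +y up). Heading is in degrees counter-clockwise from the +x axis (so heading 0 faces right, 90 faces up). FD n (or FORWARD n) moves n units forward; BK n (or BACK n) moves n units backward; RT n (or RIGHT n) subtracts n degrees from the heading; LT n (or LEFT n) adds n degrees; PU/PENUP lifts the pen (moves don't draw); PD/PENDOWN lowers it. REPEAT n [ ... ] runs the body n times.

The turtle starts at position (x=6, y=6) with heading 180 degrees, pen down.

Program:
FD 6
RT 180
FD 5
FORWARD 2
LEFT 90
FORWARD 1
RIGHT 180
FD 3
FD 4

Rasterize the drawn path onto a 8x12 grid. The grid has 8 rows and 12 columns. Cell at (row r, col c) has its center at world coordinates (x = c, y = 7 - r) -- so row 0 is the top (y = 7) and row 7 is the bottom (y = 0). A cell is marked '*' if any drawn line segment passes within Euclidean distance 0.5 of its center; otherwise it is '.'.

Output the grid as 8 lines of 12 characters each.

Segment 0: (6,6) -> (0,6)
Segment 1: (0,6) -> (5,6)
Segment 2: (5,6) -> (7,6)
Segment 3: (7,6) -> (7,7)
Segment 4: (7,7) -> (7,4)
Segment 5: (7,4) -> (7,0)

Answer: .......*....
********....
.......*....
.......*....
.......*....
.......*....
.......*....
.......*....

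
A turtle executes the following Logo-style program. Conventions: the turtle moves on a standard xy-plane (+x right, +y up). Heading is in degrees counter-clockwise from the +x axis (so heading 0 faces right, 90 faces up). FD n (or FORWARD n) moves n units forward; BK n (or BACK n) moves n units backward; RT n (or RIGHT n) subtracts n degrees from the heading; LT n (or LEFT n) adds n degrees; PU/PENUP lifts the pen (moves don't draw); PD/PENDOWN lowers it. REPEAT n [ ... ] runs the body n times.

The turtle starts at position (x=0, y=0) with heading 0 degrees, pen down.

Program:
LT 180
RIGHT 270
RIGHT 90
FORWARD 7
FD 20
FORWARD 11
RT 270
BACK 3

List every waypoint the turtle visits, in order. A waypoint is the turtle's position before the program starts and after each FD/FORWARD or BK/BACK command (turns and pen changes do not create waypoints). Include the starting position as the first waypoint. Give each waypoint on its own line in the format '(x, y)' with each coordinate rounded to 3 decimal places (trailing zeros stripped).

Answer: (0, 0)
(-7, 0)
(-27, 0)
(-38, 0)
(-38, 3)

Derivation:
Executing turtle program step by step:
Start: pos=(0,0), heading=0, pen down
LT 180: heading 0 -> 180
RT 270: heading 180 -> 270
RT 90: heading 270 -> 180
FD 7: (0,0) -> (-7,0) [heading=180, draw]
FD 20: (-7,0) -> (-27,0) [heading=180, draw]
FD 11: (-27,0) -> (-38,0) [heading=180, draw]
RT 270: heading 180 -> 270
BK 3: (-38,0) -> (-38,3) [heading=270, draw]
Final: pos=(-38,3), heading=270, 4 segment(s) drawn
Waypoints (5 total):
(0, 0)
(-7, 0)
(-27, 0)
(-38, 0)
(-38, 3)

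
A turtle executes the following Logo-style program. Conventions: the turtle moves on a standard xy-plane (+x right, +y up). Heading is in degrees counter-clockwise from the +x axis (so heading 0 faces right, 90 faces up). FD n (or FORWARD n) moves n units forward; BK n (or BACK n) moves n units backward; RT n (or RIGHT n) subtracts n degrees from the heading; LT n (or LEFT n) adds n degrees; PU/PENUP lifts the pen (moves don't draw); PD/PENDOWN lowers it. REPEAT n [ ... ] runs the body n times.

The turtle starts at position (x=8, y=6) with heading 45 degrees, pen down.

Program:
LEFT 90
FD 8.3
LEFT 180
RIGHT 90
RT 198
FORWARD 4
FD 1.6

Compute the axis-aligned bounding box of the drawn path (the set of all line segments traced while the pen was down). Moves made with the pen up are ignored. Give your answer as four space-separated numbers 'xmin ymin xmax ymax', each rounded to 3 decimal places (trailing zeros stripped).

Executing turtle program step by step:
Start: pos=(8,6), heading=45, pen down
LT 90: heading 45 -> 135
FD 8.3: (8,6) -> (2.131,11.869) [heading=135, draw]
LT 180: heading 135 -> 315
RT 90: heading 315 -> 225
RT 198: heading 225 -> 27
FD 4: (2.131,11.869) -> (5.695,13.685) [heading=27, draw]
FD 1.6: (5.695,13.685) -> (7.121,14.411) [heading=27, draw]
Final: pos=(7.121,14.411), heading=27, 3 segment(s) drawn

Segment endpoints: x in {2.131, 5.695, 7.121, 8}, y in {6, 11.869, 13.685, 14.411}
xmin=2.131, ymin=6, xmax=8, ymax=14.411

Answer: 2.131 6 8 14.411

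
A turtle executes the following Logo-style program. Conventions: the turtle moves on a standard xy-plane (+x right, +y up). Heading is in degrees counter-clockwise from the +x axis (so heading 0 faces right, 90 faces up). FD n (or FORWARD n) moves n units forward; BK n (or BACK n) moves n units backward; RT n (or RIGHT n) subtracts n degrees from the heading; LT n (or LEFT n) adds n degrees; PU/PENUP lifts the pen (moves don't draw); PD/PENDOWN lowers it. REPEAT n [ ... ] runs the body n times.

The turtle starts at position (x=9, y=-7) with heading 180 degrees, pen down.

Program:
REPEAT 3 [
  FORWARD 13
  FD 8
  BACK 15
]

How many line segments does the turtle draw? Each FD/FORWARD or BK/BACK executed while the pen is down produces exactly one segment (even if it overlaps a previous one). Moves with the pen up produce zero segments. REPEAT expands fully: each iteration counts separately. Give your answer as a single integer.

Answer: 9

Derivation:
Executing turtle program step by step:
Start: pos=(9,-7), heading=180, pen down
REPEAT 3 [
  -- iteration 1/3 --
  FD 13: (9,-7) -> (-4,-7) [heading=180, draw]
  FD 8: (-4,-7) -> (-12,-7) [heading=180, draw]
  BK 15: (-12,-7) -> (3,-7) [heading=180, draw]
  -- iteration 2/3 --
  FD 13: (3,-7) -> (-10,-7) [heading=180, draw]
  FD 8: (-10,-7) -> (-18,-7) [heading=180, draw]
  BK 15: (-18,-7) -> (-3,-7) [heading=180, draw]
  -- iteration 3/3 --
  FD 13: (-3,-7) -> (-16,-7) [heading=180, draw]
  FD 8: (-16,-7) -> (-24,-7) [heading=180, draw]
  BK 15: (-24,-7) -> (-9,-7) [heading=180, draw]
]
Final: pos=(-9,-7), heading=180, 9 segment(s) drawn
Segments drawn: 9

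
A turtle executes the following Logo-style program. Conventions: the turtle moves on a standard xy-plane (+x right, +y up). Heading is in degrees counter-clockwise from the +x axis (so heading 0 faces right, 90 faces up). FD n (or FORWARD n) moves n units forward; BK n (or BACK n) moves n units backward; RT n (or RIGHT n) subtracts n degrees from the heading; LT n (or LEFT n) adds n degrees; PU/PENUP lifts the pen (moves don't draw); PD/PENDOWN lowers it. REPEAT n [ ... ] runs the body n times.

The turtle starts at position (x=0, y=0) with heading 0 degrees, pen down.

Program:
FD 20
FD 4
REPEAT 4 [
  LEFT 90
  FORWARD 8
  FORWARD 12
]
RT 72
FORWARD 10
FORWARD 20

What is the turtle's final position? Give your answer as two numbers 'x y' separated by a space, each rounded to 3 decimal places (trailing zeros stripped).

Answer: 33.271 -28.532

Derivation:
Executing turtle program step by step:
Start: pos=(0,0), heading=0, pen down
FD 20: (0,0) -> (20,0) [heading=0, draw]
FD 4: (20,0) -> (24,0) [heading=0, draw]
REPEAT 4 [
  -- iteration 1/4 --
  LT 90: heading 0 -> 90
  FD 8: (24,0) -> (24,8) [heading=90, draw]
  FD 12: (24,8) -> (24,20) [heading=90, draw]
  -- iteration 2/4 --
  LT 90: heading 90 -> 180
  FD 8: (24,20) -> (16,20) [heading=180, draw]
  FD 12: (16,20) -> (4,20) [heading=180, draw]
  -- iteration 3/4 --
  LT 90: heading 180 -> 270
  FD 8: (4,20) -> (4,12) [heading=270, draw]
  FD 12: (4,12) -> (4,0) [heading=270, draw]
  -- iteration 4/4 --
  LT 90: heading 270 -> 0
  FD 8: (4,0) -> (12,0) [heading=0, draw]
  FD 12: (12,0) -> (24,0) [heading=0, draw]
]
RT 72: heading 0 -> 288
FD 10: (24,0) -> (27.09,-9.511) [heading=288, draw]
FD 20: (27.09,-9.511) -> (33.271,-28.532) [heading=288, draw]
Final: pos=(33.271,-28.532), heading=288, 12 segment(s) drawn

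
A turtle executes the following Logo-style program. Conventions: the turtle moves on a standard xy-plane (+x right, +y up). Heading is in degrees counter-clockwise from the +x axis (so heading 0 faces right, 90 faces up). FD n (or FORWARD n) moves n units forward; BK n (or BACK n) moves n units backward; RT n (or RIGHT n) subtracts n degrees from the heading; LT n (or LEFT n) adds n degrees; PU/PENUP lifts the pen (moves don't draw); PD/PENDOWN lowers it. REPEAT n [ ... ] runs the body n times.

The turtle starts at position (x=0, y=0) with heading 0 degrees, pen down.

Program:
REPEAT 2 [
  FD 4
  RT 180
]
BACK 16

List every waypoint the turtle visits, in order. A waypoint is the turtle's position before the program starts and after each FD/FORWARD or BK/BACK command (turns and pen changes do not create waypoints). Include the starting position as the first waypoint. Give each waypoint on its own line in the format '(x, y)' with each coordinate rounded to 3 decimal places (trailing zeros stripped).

Answer: (0, 0)
(4, 0)
(0, 0)
(-16, 0)

Derivation:
Executing turtle program step by step:
Start: pos=(0,0), heading=0, pen down
REPEAT 2 [
  -- iteration 1/2 --
  FD 4: (0,0) -> (4,0) [heading=0, draw]
  RT 180: heading 0 -> 180
  -- iteration 2/2 --
  FD 4: (4,0) -> (0,0) [heading=180, draw]
  RT 180: heading 180 -> 0
]
BK 16: (0,0) -> (-16,0) [heading=0, draw]
Final: pos=(-16,0), heading=0, 3 segment(s) drawn
Waypoints (4 total):
(0, 0)
(4, 0)
(0, 0)
(-16, 0)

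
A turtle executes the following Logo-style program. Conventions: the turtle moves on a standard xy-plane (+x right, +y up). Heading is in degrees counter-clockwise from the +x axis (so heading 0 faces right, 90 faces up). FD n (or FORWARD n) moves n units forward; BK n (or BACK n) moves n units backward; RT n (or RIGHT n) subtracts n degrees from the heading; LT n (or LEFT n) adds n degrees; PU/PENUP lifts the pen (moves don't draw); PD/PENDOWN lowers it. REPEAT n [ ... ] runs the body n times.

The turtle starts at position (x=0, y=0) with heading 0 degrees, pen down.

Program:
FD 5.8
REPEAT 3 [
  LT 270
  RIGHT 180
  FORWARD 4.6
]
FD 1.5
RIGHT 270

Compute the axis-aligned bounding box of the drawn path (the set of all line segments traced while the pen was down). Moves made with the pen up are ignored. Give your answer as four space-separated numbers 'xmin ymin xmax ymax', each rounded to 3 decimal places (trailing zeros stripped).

Executing turtle program step by step:
Start: pos=(0,0), heading=0, pen down
FD 5.8: (0,0) -> (5.8,0) [heading=0, draw]
REPEAT 3 [
  -- iteration 1/3 --
  LT 270: heading 0 -> 270
  RT 180: heading 270 -> 90
  FD 4.6: (5.8,0) -> (5.8,4.6) [heading=90, draw]
  -- iteration 2/3 --
  LT 270: heading 90 -> 0
  RT 180: heading 0 -> 180
  FD 4.6: (5.8,4.6) -> (1.2,4.6) [heading=180, draw]
  -- iteration 3/3 --
  LT 270: heading 180 -> 90
  RT 180: heading 90 -> 270
  FD 4.6: (1.2,4.6) -> (1.2,0) [heading=270, draw]
]
FD 1.5: (1.2,0) -> (1.2,-1.5) [heading=270, draw]
RT 270: heading 270 -> 0
Final: pos=(1.2,-1.5), heading=0, 5 segment(s) drawn

Segment endpoints: x in {0, 1.2, 1.2, 1.2, 5.8}, y in {-1.5, 0, 0, 4.6, 4.6}
xmin=0, ymin=-1.5, xmax=5.8, ymax=4.6

Answer: 0 -1.5 5.8 4.6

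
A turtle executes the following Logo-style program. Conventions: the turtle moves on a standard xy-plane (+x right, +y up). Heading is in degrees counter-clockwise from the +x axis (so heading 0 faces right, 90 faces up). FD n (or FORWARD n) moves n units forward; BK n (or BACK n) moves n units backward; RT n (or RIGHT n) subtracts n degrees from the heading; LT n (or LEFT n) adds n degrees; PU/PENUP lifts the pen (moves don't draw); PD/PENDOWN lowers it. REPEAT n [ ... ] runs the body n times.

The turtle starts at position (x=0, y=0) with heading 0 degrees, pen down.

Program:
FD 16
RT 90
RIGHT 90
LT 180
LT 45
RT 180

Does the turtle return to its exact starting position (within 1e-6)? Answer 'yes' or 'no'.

Answer: no

Derivation:
Executing turtle program step by step:
Start: pos=(0,0), heading=0, pen down
FD 16: (0,0) -> (16,0) [heading=0, draw]
RT 90: heading 0 -> 270
RT 90: heading 270 -> 180
LT 180: heading 180 -> 0
LT 45: heading 0 -> 45
RT 180: heading 45 -> 225
Final: pos=(16,0), heading=225, 1 segment(s) drawn

Start position: (0, 0)
Final position: (16, 0)
Distance = 16; >= 1e-6 -> NOT closed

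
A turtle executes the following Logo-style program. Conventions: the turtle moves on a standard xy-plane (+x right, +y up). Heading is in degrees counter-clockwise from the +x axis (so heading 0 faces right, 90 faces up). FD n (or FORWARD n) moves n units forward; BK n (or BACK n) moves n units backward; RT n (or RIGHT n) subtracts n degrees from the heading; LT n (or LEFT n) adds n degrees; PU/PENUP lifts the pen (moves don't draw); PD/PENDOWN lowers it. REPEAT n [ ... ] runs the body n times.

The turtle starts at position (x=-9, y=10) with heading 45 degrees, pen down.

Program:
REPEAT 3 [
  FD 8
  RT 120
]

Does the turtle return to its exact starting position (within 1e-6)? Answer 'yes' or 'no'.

Executing turtle program step by step:
Start: pos=(-9,10), heading=45, pen down
REPEAT 3 [
  -- iteration 1/3 --
  FD 8: (-9,10) -> (-3.343,15.657) [heading=45, draw]
  RT 120: heading 45 -> 285
  -- iteration 2/3 --
  FD 8: (-3.343,15.657) -> (-1.273,7.929) [heading=285, draw]
  RT 120: heading 285 -> 165
  -- iteration 3/3 --
  FD 8: (-1.273,7.929) -> (-9,10) [heading=165, draw]
  RT 120: heading 165 -> 45
]
Final: pos=(-9,10), heading=45, 3 segment(s) drawn

Start position: (-9, 10)
Final position: (-9, 10)
Distance = 0; < 1e-6 -> CLOSED

Answer: yes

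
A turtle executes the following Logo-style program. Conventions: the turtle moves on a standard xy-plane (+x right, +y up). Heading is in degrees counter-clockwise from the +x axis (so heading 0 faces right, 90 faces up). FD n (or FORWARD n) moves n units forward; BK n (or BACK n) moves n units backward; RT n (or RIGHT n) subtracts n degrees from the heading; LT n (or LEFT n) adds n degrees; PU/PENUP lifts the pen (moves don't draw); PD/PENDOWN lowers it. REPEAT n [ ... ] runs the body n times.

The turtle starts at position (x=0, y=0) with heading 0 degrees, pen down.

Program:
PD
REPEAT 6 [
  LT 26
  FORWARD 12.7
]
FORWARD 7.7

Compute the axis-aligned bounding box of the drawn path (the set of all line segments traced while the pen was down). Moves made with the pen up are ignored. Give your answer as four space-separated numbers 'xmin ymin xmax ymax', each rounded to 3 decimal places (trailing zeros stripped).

Answer: -7.998 0 21.874 58.346

Derivation:
Executing turtle program step by step:
Start: pos=(0,0), heading=0, pen down
PD: pen down
REPEAT 6 [
  -- iteration 1/6 --
  LT 26: heading 0 -> 26
  FD 12.7: (0,0) -> (11.415,5.567) [heading=26, draw]
  -- iteration 2/6 --
  LT 26: heading 26 -> 52
  FD 12.7: (11.415,5.567) -> (19.234,15.575) [heading=52, draw]
  -- iteration 3/6 --
  LT 26: heading 52 -> 78
  FD 12.7: (19.234,15.575) -> (21.874,27.998) [heading=78, draw]
  -- iteration 4/6 --
  LT 26: heading 78 -> 104
  FD 12.7: (21.874,27.998) -> (18.802,40.32) [heading=104, draw]
  -- iteration 5/6 --
  LT 26: heading 104 -> 130
  FD 12.7: (18.802,40.32) -> (10.638,50.049) [heading=130, draw]
  -- iteration 6/6 --
  LT 26: heading 130 -> 156
  FD 12.7: (10.638,50.049) -> (-0.964,55.215) [heading=156, draw]
]
FD 7.7: (-0.964,55.215) -> (-7.998,58.346) [heading=156, draw]
Final: pos=(-7.998,58.346), heading=156, 7 segment(s) drawn

Segment endpoints: x in {-7.998, -0.964, 0, 10.638, 11.415, 18.802, 19.234, 21.874}, y in {0, 5.567, 15.575, 27.998, 40.32, 50.049, 55.215, 58.346}
xmin=-7.998, ymin=0, xmax=21.874, ymax=58.346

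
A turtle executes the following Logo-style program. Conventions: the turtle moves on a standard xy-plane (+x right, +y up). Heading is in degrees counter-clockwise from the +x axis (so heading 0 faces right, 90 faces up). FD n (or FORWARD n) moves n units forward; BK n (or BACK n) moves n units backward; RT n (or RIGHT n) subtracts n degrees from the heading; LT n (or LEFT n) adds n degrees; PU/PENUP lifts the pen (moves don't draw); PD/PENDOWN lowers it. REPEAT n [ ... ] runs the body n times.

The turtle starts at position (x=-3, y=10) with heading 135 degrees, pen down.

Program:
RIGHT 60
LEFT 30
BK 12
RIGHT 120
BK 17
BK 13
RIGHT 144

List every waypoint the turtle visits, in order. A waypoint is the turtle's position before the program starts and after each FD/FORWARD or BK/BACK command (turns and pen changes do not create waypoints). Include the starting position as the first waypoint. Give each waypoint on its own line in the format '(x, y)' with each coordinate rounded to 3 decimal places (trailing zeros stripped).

Answer: (-3, 10)
(0.106, -1.591)
(-16.315, 2.809)
(-28.872, 6.173)

Derivation:
Executing turtle program step by step:
Start: pos=(-3,10), heading=135, pen down
RT 60: heading 135 -> 75
LT 30: heading 75 -> 105
BK 12: (-3,10) -> (0.106,-1.591) [heading=105, draw]
RT 120: heading 105 -> 345
BK 17: (0.106,-1.591) -> (-16.315,2.809) [heading=345, draw]
BK 13: (-16.315,2.809) -> (-28.872,6.173) [heading=345, draw]
RT 144: heading 345 -> 201
Final: pos=(-28.872,6.173), heading=201, 3 segment(s) drawn
Waypoints (4 total):
(-3, 10)
(0.106, -1.591)
(-16.315, 2.809)
(-28.872, 6.173)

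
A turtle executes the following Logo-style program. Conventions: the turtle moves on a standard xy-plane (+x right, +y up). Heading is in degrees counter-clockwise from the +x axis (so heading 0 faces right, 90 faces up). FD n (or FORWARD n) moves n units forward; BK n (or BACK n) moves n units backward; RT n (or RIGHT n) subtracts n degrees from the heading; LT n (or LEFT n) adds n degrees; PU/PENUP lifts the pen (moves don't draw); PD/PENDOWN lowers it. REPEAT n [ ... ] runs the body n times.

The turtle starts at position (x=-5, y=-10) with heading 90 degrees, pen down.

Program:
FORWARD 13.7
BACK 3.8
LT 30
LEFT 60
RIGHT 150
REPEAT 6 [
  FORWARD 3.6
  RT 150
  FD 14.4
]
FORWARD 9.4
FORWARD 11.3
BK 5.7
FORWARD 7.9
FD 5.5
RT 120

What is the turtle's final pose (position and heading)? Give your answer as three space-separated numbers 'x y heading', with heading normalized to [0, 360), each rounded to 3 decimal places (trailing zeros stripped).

Executing turtle program step by step:
Start: pos=(-5,-10), heading=90, pen down
FD 13.7: (-5,-10) -> (-5,3.7) [heading=90, draw]
BK 3.8: (-5,3.7) -> (-5,-0.1) [heading=90, draw]
LT 30: heading 90 -> 120
LT 60: heading 120 -> 180
RT 150: heading 180 -> 30
REPEAT 6 [
  -- iteration 1/6 --
  FD 3.6: (-5,-0.1) -> (-1.882,1.7) [heading=30, draw]
  RT 150: heading 30 -> 240
  FD 14.4: (-1.882,1.7) -> (-9.082,-10.771) [heading=240, draw]
  -- iteration 2/6 --
  FD 3.6: (-9.082,-10.771) -> (-10.882,-13.888) [heading=240, draw]
  RT 150: heading 240 -> 90
  FD 14.4: (-10.882,-13.888) -> (-10.882,0.512) [heading=90, draw]
  -- iteration 3/6 --
  FD 3.6: (-10.882,0.512) -> (-10.882,4.112) [heading=90, draw]
  RT 150: heading 90 -> 300
  FD 14.4: (-10.882,4.112) -> (-3.682,-8.359) [heading=300, draw]
  -- iteration 4/6 --
  FD 3.6: (-3.682,-8.359) -> (-1.882,-11.477) [heading=300, draw]
  RT 150: heading 300 -> 150
  FD 14.4: (-1.882,-11.477) -> (-14.353,-4.277) [heading=150, draw]
  -- iteration 5/6 --
  FD 3.6: (-14.353,-4.277) -> (-17.471,-2.477) [heading=150, draw]
  RT 150: heading 150 -> 0
  FD 14.4: (-17.471,-2.477) -> (-3.071,-2.477) [heading=0, draw]
  -- iteration 6/6 --
  FD 3.6: (-3.071,-2.477) -> (0.529,-2.477) [heading=0, draw]
  RT 150: heading 0 -> 210
  FD 14.4: (0.529,-2.477) -> (-11.942,-9.677) [heading=210, draw]
]
FD 9.4: (-11.942,-9.677) -> (-20.082,-14.377) [heading=210, draw]
FD 11.3: (-20.082,-14.377) -> (-29.868,-20.027) [heading=210, draw]
BK 5.7: (-29.868,-20.027) -> (-24.932,-17.177) [heading=210, draw]
FD 7.9: (-24.932,-17.177) -> (-31.774,-21.127) [heading=210, draw]
FD 5.5: (-31.774,-21.127) -> (-36.537,-23.877) [heading=210, draw]
RT 120: heading 210 -> 90
Final: pos=(-36.537,-23.877), heading=90, 19 segment(s) drawn

Answer: -36.537 -23.877 90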